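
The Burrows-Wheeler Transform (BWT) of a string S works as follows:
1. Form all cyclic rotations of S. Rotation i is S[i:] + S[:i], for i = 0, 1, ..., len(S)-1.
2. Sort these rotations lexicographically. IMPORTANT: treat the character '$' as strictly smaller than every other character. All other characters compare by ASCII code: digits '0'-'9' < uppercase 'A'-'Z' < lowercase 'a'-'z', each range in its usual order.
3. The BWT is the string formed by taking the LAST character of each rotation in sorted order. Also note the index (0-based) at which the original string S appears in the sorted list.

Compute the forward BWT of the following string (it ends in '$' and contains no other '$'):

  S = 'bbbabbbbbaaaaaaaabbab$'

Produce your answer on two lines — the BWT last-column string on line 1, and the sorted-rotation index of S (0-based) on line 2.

Answer: bbaaaaaabababbbbabb$ba
19

Derivation:
All 22 rotations (rotation i = S[i:]+S[:i]):
  rot[0] = bbbabbbbbaaaaaaaabbab$
  rot[1] = bbabbbbbaaaaaaaabbab$b
  rot[2] = babbbbbaaaaaaaabbab$bb
  rot[3] = abbbbbaaaaaaaabbab$bbb
  rot[4] = bbbbbaaaaaaaabbab$bbba
  rot[5] = bbbbaaaaaaaabbab$bbbab
  rot[6] = bbbaaaaaaaabbab$bbbabb
  rot[7] = bbaaaaaaaabbab$bbbabbb
  rot[8] = baaaaaaaabbab$bbbabbbb
  rot[9] = aaaaaaaabbab$bbbabbbbb
  rot[10] = aaaaaaabbab$bbbabbbbba
  rot[11] = aaaaaabbab$bbbabbbbbaa
  rot[12] = aaaaabbab$bbbabbbbbaaa
  rot[13] = aaaabbab$bbbabbbbbaaaa
  rot[14] = aaabbab$bbbabbbbbaaaaa
  rot[15] = aabbab$bbbabbbbbaaaaaa
  rot[16] = abbab$bbbabbbbbaaaaaaa
  rot[17] = bbab$bbbabbbbbaaaaaaaa
  rot[18] = bab$bbbabbbbbaaaaaaaab
  rot[19] = ab$bbbabbbbbaaaaaaaabb
  rot[20] = b$bbbabbbbbaaaaaaaabba
  rot[21] = $bbbabbbbbaaaaaaaabbab
Sorted (with $ < everything):
  sorted[0] = $bbbabbbbbaaaaaaaabbab  (last char: 'b')
  sorted[1] = aaaaaaaabbab$bbbabbbbb  (last char: 'b')
  sorted[2] = aaaaaaabbab$bbbabbbbba  (last char: 'a')
  sorted[3] = aaaaaabbab$bbbabbbbbaa  (last char: 'a')
  sorted[4] = aaaaabbab$bbbabbbbbaaa  (last char: 'a')
  sorted[5] = aaaabbab$bbbabbbbbaaaa  (last char: 'a')
  sorted[6] = aaabbab$bbbabbbbbaaaaa  (last char: 'a')
  sorted[7] = aabbab$bbbabbbbbaaaaaa  (last char: 'a')
  sorted[8] = ab$bbbabbbbbaaaaaaaabb  (last char: 'b')
  sorted[9] = abbab$bbbabbbbbaaaaaaa  (last char: 'a')
  sorted[10] = abbbbbaaaaaaaabbab$bbb  (last char: 'b')
  sorted[11] = b$bbbabbbbbaaaaaaaabba  (last char: 'a')
  sorted[12] = baaaaaaaabbab$bbbabbbb  (last char: 'b')
  sorted[13] = bab$bbbabbbbbaaaaaaaab  (last char: 'b')
  sorted[14] = babbbbbaaaaaaaabbab$bb  (last char: 'b')
  sorted[15] = bbaaaaaaaabbab$bbbabbb  (last char: 'b')
  sorted[16] = bbab$bbbabbbbbaaaaaaaa  (last char: 'a')
  sorted[17] = bbabbbbbaaaaaaaabbab$b  (last char: 'b')
  sorted[18] = bbbaaaaaaaabbab$bbbabb  (last char: 'b')
  sorted[19] = bbbabbbbbaaaaaaaabbab$  (last char: '$')
  sorted[20] = bbbbaaaaaaaabbab$bbbab  (last char: 'b')
  sorted[21] = bbbbbaaaaaaaabbab$bbba  (last char: 'a')
Last column: bbaaaaaabababbbbabb$ba
Original string S is at sorted index 19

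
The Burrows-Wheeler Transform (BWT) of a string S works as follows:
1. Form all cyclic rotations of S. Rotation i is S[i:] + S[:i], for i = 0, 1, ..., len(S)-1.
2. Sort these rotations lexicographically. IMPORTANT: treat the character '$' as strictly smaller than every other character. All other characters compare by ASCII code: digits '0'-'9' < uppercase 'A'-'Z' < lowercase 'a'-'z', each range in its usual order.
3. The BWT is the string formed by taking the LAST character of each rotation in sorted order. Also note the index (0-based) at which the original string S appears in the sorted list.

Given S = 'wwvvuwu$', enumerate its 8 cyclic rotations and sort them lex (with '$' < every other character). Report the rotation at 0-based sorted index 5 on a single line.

All 8 rotations (rotation i = S[i:]+S[:i]):
  rot[0] = wwvvuwu$
  rot[1] = wvvuwu$w
  rot[2] = vvuwu$ww
  rot[3] = vuwu$wwv
  rot[4] = uwu$wwvv
  rot[5] = wu$wwvvu
  rot[6] = u$wwvvuw
  rot[7] = $wwvvuwu
Sorted (with $ < everything):
  sorted[0] = $wwvvuwu
  sorted[1] = u$wwvvuw
  sorted[2] = uwu$wwvv
  sorted[3] = vuwu$wwv
  sorted[4] = vvuwu$ww
  sorted[5] = wu$wwvvu
  sorted[6] = wvvuwu$w
  sorted[7] = wwvvuwu$
sorted[5] = wu$wwvvu

Answer: wu$wwvvu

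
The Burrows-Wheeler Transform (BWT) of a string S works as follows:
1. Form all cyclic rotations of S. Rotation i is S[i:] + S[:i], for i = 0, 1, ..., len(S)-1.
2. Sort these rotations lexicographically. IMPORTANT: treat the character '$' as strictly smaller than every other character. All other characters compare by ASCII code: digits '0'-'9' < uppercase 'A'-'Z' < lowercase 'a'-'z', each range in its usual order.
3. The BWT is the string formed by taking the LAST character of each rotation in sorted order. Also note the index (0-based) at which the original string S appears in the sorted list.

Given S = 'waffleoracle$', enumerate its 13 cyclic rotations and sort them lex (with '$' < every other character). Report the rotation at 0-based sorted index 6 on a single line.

All 13 rotations (rotation i = S[i:]+S[:i]):
  rot[0] = waffleoracle$
  rot[1] = affleoracle$w
  rot[2] = ffleoracle$wa
  rot[3] = fleoracle$waf
  rot[4] = leoracle$waff
  rot[5] = eoracle$waffl
  rot[6] = oracle$waffle
  rot[7] = racle$waffleo
  rot[8] = acle$waffleor
  rot[9] = cle$waffleora
  rot[10] = le$waffleorac
  rot[11] = e$waffleoracl
  rot[12] = $waffleoracle
Sorted (with $ < everything):
  sorted[0] = $waffleoracle
  sorted[1] = acle$waffleor
  sorted[2] = affleoracle$w
  sorted[3] = cle$waffleora
  sorted[4] = e$waffleoracl
  sorted[5] = eoracle$waffl
  sorted[6] = ffleoracle$wa
  sorted[7] = fleoracle$waf
  sorted[8] = le$waffleorac
  sorted[9] = leoracle$waff
  sorted[10] = oracle$waffle
  sorted[11] = racle$waffleo
  sorted[12] = waffleoracle$
sorted[6] = ffleoracle$wa

Answer: ffleoracle$wa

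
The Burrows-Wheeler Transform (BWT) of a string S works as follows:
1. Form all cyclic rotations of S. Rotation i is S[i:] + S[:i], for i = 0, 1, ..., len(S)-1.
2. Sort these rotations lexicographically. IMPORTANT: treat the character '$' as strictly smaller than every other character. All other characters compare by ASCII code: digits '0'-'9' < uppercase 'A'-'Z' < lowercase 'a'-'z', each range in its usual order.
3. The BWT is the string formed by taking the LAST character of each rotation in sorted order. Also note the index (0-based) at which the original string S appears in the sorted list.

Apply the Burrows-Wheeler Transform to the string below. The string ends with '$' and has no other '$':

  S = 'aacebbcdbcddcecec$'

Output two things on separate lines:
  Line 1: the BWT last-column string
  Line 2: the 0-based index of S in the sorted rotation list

Answer: c$aebdebbaedcdcccc
1

Derivation:
All 18 rotations (rotation i = S[i:]+S[:i]):
  rot[0] = aacebbcdbcddcecec$
  rot[1] = acebbcdbcddcecec$a
  rot[2] = cebbcdbcddcecec$aa
  rot[3] = ebbcdbcddcecec$aac
  rot[4] = bbcdbcddcecec$aace
  rot[5] = bcdbcddcecec$aaceb
  rot[6] = cdbcddcecec$aacebb
  rot[7] = dbcddcecec$aacebbc
  rot[8] = bcddcecec$aacebbcd
  rot[9] = cddcecec$aacebbcdb
  rot[10] = ddcecec$aacebbcdbc
  rot[11] = dcecec$aacebbcdbcd
  rot[12] = cecec$aacebbcdbcdd
  rot[13] = ecec$aacebbcdbcddc
  rot[14] = cec$aacebbcdbcddce
  rot[15] = ec$aacebbcdbcddcec
  rot[16] = c$aacebbcdbcddcece
  rot[17] = $aacebbcdbcddcecec
Sorted (with $ < everything):
  sorted[0] = $aacebbcdbcddcecec  (last char: 'c')
  sorted[1] = aacebbcdbcddcecec$  (last char: '$')
  sorted[2] = acebbcdbcddcecec$a  (last char: 'a')
  sorted[3] = bbcdbcddcecec$aace  (last char: 'e')
  sorted[4] = bcdbcddcecec$aaceb  (last char: 'b')
  sorted[5] = bcddcecec$aacebbcd  (last char: 'd')
  sorted[6] = c$aacebbcdbcddcece  (last char: 'e')
  sorted[7] = cdbcddcecec$aacebb  (last char: 'b')
  sorted[8] = cddcecec$aacebbcdb  (last char: 'b')
  sorted[9] = cebbcdbcddcecec$aa  (last char: 'a')
  sorted[10] = cec$aacebbcdbcddce  (last char: 'e')
  sorted[11] = cecec$aacebbcdbcdd  (last char: 'd')
  sorted[12] = dbcddcecec$aacebbc  (last char: 'c')
  sorted[13] = dcecec$aacebbcdbcd  (last char: 'd')
  sorted[14] = ddcecec$aacebbcdbc  (last char: 'c')
  sorted[15] = ebbcdbcddcecec$aac  (last char: 'c')
  sorted[16] = ec$aacebbcdbcddcec  (last char: 'c')
  sorted[17] = ecec$aacebbcdbcddc  (last char: 'c')
Last column: c$aebdebbaedcdcccc
Original string S is at sorted index 1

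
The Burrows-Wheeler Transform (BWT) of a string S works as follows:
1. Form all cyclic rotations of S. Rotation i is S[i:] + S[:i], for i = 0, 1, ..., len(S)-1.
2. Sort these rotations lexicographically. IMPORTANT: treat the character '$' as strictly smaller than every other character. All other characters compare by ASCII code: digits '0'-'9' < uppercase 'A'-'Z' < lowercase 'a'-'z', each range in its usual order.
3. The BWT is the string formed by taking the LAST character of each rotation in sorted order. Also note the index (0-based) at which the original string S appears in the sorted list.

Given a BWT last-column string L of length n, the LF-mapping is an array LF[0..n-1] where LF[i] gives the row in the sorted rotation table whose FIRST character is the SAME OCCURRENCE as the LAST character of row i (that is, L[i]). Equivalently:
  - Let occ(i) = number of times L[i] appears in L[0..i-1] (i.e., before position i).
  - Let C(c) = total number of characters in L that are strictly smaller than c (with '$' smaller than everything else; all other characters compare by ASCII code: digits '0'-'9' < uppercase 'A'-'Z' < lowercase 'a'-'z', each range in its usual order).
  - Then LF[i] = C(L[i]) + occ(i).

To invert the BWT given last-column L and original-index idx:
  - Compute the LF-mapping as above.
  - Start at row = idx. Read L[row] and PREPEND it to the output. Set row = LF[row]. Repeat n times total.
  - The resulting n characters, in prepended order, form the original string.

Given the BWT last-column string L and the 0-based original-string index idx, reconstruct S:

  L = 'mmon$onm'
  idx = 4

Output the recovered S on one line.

LF mapping: 1 2 6 4 0 7 5 3
Walk LF starting at row 4, prepending L[row]:
  step 1: row=4, L[4]='$', prepend. Next row=LF[4]=0
  step 2: row=0, L[0]='m', prepend. Next row=LF[0]=1
  step 3: row=1, L[1]='m', prepend. Next row=LF[1]=2
  step 4: row=2, L[2]='o', prepend. Next row=LF[2]=6
  step 5: row=6, L[6]='n', prepend. Next row=LF[6]=5
  step 6: row=5, L[5]='o', prepend. Next row=LF[5]=7
  step 7: row=7, L[7]='m', prepend. Next row=LF[7]=3
  step 8: row=3, L[3]='n', prepend. Next row=LF[3]=4
Reversed output: nmonomm$

Answer: nmonomm$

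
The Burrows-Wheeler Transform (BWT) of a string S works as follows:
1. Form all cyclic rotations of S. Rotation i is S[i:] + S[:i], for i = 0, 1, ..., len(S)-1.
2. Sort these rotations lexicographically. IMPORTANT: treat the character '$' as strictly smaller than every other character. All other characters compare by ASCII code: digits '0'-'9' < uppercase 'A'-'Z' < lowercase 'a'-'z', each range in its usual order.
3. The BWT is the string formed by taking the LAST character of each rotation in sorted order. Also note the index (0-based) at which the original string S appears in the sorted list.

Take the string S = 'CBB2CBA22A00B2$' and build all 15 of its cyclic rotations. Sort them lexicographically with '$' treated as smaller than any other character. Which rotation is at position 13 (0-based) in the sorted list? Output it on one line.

Answer: CBA22A00B2$CBB2

Derivation:
All 15 rotations (rotation i = S[i:]+S[:i]):
  rot[0] = CBB2CBA22A00B2$
  rot[1] = BB2CBA22A00B2$C
  rot[2] = B2CBA22A00B2$CB
  rot[3] = 2CBA22A00B2$CBB
  rot[4] = CBA22A00B2$CBB2
  rot[5] = BA22A00B2$CBB2C
  rot[6] = A22A00B2$CBB2CB
  rot[7] = 22A00B2$CBB2CBA
  rot[8] = 2A00B2$CBB2CBA2
  rot[9] = A00B2$CBB2CBA22
  rot[10] = 00B2$CBB2CBA22A
  rot[11] = 0B2$CBB2CBA22A0
  rot[12] = B2$CBB2CBA22A00
  rot[13] = 2$CBB2CBA22A00B
  rot[14] = $CBB2CBA22A00B2
Sorted (with $ < everything):
  sorted[0] = $CBB2CBA22A00B2
  sorted[1] = 00B2$CBB2CBA22A
  sorted[2] = 0B2$CBB2CBA22A0
  sorted[3] = 2$CBB2CBA22A00B
  sorted[4] = 22A00B2$CBB2CBA
  sorted[5] = 2A00B2$CBB2CBA2
  sorted[6] = 2CBA22A00B2$CBB
  sorted[7] = A00B2$CBB2CBA22
  sorted[8] = A22A00B2$CBB2CB
  sorted[9] = B2$CBB2CBA22A00
  sorted[10] = B2CBA22A00B2$CB
  sorted[11] = BA22A00B2$CBB2C
  sorted[12] = BB2CBA22A00B2$C
  sorted[13] = CBA22A00B2$CBB2
  sorted[14] = CBB2CBA22A00B2$
sorted[13] = CBA22A00B2$CBB2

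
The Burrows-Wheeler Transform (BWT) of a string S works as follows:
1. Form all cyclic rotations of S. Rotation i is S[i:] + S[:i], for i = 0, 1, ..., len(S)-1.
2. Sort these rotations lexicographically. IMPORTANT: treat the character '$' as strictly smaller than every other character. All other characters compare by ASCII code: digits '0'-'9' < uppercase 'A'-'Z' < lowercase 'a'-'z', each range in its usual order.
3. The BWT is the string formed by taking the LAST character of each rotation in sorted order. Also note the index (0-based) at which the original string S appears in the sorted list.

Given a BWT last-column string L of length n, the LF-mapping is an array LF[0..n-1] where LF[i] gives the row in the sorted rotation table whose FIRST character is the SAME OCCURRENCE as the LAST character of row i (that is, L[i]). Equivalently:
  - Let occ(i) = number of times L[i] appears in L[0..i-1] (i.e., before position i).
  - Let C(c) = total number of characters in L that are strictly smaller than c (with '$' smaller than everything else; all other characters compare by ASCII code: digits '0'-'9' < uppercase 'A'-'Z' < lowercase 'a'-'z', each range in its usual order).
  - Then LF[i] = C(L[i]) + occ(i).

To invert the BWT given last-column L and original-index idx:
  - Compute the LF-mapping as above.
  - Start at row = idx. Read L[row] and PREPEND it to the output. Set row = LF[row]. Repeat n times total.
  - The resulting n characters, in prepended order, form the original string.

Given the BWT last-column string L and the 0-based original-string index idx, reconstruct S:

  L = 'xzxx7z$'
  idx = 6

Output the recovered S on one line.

LF mapping: 2 5 3 4 1 6 0
Walk LF starting at row 6, prepending L[row]:
  step 1: row=6, L[6]='$', prepend. Next row=LF[6]=0
  step 2: row=0, L[0]='x', prepend. Next row=LF[0]=2
  step 3: row=2, L[2]='x', prepend. Next row=LF[2]=3
  step 4: row=3, L[3]='x', prepend. Next row=LF[3]=4
  step 5: row=4, L[4]='7', prepend. Next row=LF[4]=1
  step 6: row=1, L[1]='z', prepend. Next row=LF[1]=5
  step 7: row=5, L[5]='z', prepend. Next row=LF[5]=6
Reversed output: zz7xxx$

Answer: zz7xxx$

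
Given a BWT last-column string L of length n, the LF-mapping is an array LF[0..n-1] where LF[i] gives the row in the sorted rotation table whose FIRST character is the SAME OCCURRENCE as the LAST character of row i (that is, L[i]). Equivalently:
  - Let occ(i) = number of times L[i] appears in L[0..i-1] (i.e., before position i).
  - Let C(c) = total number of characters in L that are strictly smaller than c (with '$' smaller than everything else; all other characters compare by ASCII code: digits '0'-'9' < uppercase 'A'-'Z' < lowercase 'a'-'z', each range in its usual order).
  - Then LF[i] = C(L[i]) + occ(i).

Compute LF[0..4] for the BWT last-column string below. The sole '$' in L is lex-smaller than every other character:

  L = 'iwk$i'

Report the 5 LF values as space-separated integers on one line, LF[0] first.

Char counts: '$':1, 'i':2, 'k':1, 'w':1
C (first-col start): C('$')=0, C('i')=1, C('k')=3, C('w')=4
L[0]='i': occ=0, LF[0]=C('i')+0=1+0=1
L[1]='w': occ=0, LF[1]=C('w')+0=4+0=4
L[2]='k': occ=0, LF[2]=C('k')+0=3+0=3
L[3]='$': occ=0, LF[3]=C('$')+0=0+0=0
L[4]='i': occ=1, LF[4]=C('i')+1=1+1=2

Answer: 1 4 3 0 2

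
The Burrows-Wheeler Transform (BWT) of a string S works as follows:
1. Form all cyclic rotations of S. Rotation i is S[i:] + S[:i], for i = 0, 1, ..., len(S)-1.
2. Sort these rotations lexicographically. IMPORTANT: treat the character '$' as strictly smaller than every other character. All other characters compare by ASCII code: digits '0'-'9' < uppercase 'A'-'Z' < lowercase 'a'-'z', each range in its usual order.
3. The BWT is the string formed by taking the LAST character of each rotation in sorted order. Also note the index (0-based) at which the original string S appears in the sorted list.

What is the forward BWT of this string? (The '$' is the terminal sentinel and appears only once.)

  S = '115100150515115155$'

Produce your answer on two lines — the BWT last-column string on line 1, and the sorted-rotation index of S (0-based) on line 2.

Answer: 51055$5015155111011
5

Derivation:
All 19 rotations (rotation i = S[i:]+S[:i]):
  rot[0] = 115100150515115155$
  rot[1] = 15100150515115155$1
  rot[2] = 5100150515115155$11
  rot[3] = 100150515115155$115
  rot[4] = 00150515115155$1151
  rot[5] = 0150515115155$11510
  rot[6] = 150515115155$115100
  rot[7] = 50515115155$1151001
  rot[8] = 0515115155$11510015
  rot[9] = 515115155$115100150
  rot[10] = 15115155$1151001505
  rot[11] = 5115155$11510015051
  rot[12] = 115155$115100150515
  rot[13] = 15155$1151001505151
  rot[14] = 5155$11510015051511
  rot[15] = 155$115100150515115
  rot[16] = 55$1151001505151151
  rot[17] = 5$11510015051511515
  rot[18] = $115100150515115155
Sorted (with $ < everything):
  sorted[0] = $115100150515115155  (last char: '5')
  sorted[1] = 00150515115155$1151  (last char: '1')
  sorted[2] = 0150515115155$11510  (last char: '0')
  sorted[3] = 0515115155$11510015  (last char: '5')
  sorted[4] = 100150515115155$115  (last char: '5')
  sorted[5] = 115100150515115155$  (last char: '$')
  sorted[6] = 115155$115100150515  (last char: '5')
  sorted[7] = 150515115155$115100  (last char: '0')
  sorted[8] = 15100150515115155$1  (last char: '1')
  sorted[9] = 15115155$1151001505  (last char: '5')
  sorted[10] = 15155$1151001505151  (last char: '1')
  sorted[11] = 155$115100150515115  (last char: '5')
  sorted[12] = 5$11510015051511515  (last char: '5')
  sorted[13] = 50515115155$1151001  (last char: '1')
  sorted[14] = 5100150515115155$11  (last char: '1')
  sorted[15] = 5115155$11510015051  (last char: '1')
  sorted[16] = 515115155$115100150  (last char: '0')
  sorted[17] = 5155$11510015051511  (last char: '1')
  sorted[18] = 55$1151001505151151  (last char: '1')
Last column: 51055$5015155111011
Original string S is at sorted index 5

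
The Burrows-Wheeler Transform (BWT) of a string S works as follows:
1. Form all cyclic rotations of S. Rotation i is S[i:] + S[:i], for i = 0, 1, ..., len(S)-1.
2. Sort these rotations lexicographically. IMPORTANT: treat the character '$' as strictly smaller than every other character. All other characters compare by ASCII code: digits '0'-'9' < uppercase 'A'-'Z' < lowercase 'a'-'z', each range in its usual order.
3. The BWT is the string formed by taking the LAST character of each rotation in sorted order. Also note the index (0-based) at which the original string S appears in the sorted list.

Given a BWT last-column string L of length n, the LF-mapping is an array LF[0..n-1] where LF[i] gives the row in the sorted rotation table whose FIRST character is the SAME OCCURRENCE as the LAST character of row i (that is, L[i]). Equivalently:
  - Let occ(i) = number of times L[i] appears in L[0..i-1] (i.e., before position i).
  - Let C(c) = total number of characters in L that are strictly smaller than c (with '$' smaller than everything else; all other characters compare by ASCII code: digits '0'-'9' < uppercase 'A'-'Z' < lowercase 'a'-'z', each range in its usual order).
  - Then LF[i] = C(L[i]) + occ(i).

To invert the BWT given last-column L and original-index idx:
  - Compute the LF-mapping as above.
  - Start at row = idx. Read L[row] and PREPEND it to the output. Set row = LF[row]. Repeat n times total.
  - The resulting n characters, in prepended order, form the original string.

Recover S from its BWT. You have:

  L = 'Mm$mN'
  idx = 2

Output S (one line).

Answer: NmmM$

Derivation:
LF mapping: 1 3 0 4 2
Walk LF starting at row 2, prepending L[row]:
  step 1: row=2, L[2]='$', prepend. Next row=LF[2]=0
  step 2: row=0, L[0]='M', prepend. Next row=LF[0]=1
  step 3: row=1, L[1]='m', prepend. Next row=LF[1]=3
  step 4: row=3, L[3]='m', prepend. Next row=LF[3]=4
  step 5: row=4, L[4]='N', prepend. Next row=LF[4]=2
Reversed output: NmmM$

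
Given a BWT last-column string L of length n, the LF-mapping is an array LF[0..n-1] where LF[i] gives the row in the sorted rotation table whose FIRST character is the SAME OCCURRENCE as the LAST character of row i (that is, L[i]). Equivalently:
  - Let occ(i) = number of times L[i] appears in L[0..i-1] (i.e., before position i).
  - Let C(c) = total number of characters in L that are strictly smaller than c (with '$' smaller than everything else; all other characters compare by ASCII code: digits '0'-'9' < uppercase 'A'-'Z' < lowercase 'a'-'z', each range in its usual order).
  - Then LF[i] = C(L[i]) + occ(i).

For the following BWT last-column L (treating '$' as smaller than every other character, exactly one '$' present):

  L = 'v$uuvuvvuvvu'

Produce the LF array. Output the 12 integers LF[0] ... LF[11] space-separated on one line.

Answer: 6 0 1 2 7 3 8 9 4 10 11 5

Derivation:
Char counts: '$':1, 'u':5, 'v':6
C (first-col start): C('$')=0, C('u')=1, C('v')=6
L[0]='v': occ=0, LF[0]=C('v')+0=6+0=6
L[1]='$': occ=0, LF[1]=C('$')+0=0+0=0
L[2]='u': occ=0, LF[2]=C('u')+0=1+0=1
L[3]='u': occ=1, LF[3]=C('u')+1=1+1=2
L[4]='v': occ=1, LF[4]=C('v')+1=6+1=7
L[5]='u': occ=2, LF[5]=C('u')+2=1+2=3
L[6]='v': occ=2, LF[6]=C('v')+2=6+2=8
L[7]='v': occ=3, LF[7]=C('v')+3=6+3=9
L[8]='u': occ=3, LF[8]=C('u')+3=1+3=4
L[9]='v': occ=4, LF[9]=C('v')+4=6+4=10
L[10]='v': occ=5, LF[10]=C('v')+5=6+5=11
L[11]='u': occ=4, LF[11]=C('u')+4=1+4=5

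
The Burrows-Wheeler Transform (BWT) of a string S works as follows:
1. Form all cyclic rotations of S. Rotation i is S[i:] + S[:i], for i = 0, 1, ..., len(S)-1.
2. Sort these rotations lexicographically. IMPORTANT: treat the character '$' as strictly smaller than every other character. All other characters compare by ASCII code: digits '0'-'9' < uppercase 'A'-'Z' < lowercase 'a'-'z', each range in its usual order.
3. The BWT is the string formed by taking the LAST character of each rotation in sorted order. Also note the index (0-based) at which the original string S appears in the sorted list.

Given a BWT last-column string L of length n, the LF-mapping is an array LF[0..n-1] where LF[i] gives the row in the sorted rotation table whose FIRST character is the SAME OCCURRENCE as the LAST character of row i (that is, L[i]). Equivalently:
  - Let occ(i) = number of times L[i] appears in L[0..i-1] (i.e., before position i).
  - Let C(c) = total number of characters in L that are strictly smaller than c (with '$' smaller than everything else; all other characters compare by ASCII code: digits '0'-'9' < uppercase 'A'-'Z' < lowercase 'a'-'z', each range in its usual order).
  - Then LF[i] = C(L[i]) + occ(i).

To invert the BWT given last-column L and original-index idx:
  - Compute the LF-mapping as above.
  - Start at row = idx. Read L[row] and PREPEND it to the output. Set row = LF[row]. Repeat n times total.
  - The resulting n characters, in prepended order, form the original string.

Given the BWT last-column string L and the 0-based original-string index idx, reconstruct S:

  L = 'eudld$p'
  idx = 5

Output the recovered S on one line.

LF mapping: 3 6 1 4 2 0 5
Walk LF starting at row 5, prepending L[row]:
  step 1: row=5, L[5]='$', prepend. Next row=LF[5]=0
  step 2: row=0, L[0]='e', prepend. Next row=LF[0]=3
  step 3: row=3, L[3]='l', prepend. Next row=LF[3]=4
  step 4: row=4, L[4]='d', prepend. Next row=LF[4]=2
  step 5: row=2, L[2]='d', prepend. Next row=LF[2]=1
  step 6: row=1, L[1]='u', prepend. Next row=LF[1]=6
  step 7: row=6, L[6]='p', prepend. Next row=LF[6]=5
Reversed output: puddle$

Answer: puddle$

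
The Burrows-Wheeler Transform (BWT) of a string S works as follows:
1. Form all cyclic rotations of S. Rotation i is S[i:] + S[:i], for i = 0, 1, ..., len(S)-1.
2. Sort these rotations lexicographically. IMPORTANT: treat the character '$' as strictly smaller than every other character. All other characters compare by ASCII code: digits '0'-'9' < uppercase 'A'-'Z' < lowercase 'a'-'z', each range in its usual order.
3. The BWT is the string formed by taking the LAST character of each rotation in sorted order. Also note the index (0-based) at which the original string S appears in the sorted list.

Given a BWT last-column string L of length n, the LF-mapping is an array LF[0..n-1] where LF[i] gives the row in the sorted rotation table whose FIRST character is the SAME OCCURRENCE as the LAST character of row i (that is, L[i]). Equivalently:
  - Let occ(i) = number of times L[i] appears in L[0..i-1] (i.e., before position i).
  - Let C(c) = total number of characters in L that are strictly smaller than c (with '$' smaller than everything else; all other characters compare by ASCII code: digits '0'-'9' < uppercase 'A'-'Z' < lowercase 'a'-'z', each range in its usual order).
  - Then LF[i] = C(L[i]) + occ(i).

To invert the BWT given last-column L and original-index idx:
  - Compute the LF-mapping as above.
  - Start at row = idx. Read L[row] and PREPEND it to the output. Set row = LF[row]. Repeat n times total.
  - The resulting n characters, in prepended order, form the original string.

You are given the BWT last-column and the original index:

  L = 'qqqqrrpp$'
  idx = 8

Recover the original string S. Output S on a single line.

Answer: rqprqpqq$

Derivation:
LF mapping: 3 4 5 6 7 8 1 2 0
Walk LF starting at row 8, prepending L[row]:
  step 1: row=8, L[8]='$', prepend. Next row=LF[8]=0
  step 2: row=0, L[0]='q', prepend. Next row=LF[0]=3
  step 3: row=3, L[3]='q', prepend. Next row=LF[3]=6
  step 4: row=6, L[6]='p', prepend. Next row=LF[6]=1
  step 5: row=1, L[1]='q', prepend. Next row=LF[1]=4
  step 6: row=4, L[4]='r', prepend. Next row=LF[4]=7
  step 7: row=7, L[7]='p', prepend. Next row=LF[7]=2
  step 8: row=2, L[2]='q', prepend. Next row=LF[2]=5
  step 9: row=5, L[5]='r', prepend. Next row=LF[5]=8
Reversed output: rqprqpqq$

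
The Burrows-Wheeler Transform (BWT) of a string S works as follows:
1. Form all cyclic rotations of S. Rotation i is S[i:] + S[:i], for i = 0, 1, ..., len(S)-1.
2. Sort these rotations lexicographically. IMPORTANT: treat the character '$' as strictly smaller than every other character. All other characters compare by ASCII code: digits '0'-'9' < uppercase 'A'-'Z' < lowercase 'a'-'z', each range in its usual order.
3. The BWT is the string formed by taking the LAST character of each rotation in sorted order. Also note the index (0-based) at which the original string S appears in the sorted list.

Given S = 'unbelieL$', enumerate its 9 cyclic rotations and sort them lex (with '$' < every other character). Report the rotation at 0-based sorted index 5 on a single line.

Answer: ieL$unbel

Derivation:
All 9 rotations (rotation i = S[i:]+S[:i]):
  rot[0] = unbelieL$
  rot[1] = nbelieL$u
  rot[2] = belieL$un
  rot[3] = elieL$unb
  rot[4] = lieL$unbe
  rot[5] = ieL$unbel
  rot[6] = eL$unbeli
  rot[7] = L$unbelie
  rot[8] = $unbelieL
Sorted (with $ < everything):
  sorted[0] = $unbelieL
  sorted[1] = L$unbelie
  sorted[2] = belieL$un
  sorted[3] = eL$unbeli
  sorted[4] = elieL$unb
  sorted[5] = ieL$unbel
  sorted[6] = lieL$unbe
  sorted[7] = nbelieL$u
  sorted[8] = unbelieL$
sorted[5] = ieL$unbel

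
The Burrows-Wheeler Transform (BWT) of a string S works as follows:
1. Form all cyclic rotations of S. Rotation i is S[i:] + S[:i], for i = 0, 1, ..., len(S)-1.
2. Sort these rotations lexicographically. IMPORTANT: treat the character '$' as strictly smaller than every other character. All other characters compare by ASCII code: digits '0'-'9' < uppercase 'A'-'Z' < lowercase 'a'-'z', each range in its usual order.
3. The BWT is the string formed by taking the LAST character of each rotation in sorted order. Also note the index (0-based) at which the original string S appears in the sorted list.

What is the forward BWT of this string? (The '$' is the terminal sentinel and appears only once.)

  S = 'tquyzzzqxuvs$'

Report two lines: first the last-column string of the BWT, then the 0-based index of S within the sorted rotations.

All 13 rotations (rotation i = S[i:]+S[:i]):
  rot[0] = tquyzzzqxuvs$
  rot[1] = quyzzzqxuvs$t
  rot[2] = uyzzzqxuvs$tq
  rot[3] = yzzzqxuvs$tqu
  rot[4] = zzzqxuvs$tquy
  rot[5] = zzqxuvs$tquyz
  rot[6] = zqxuvs$tquyzz
  rot[7] = qxuvs$tquyzzz
  rot[8] = xuvs$tquyzzzq
  rot[9] = uvs$tquyzzzqx
  rot[10] = vs$tquyzzzqxu
  rot[11] = s$tquyzzzqxuv
  rot[12] = $tquyzzzqxuvs
Sorted (with $ < everything):
  sorted[0] = $tquyzzzqxuvs  (last char: 's')
  sorted[1] = quyzzzqxuvs$t  (last char: 't')
  sorted[2] = qxuvs$tquyzzz  (last char: 'z')
  sorted[3] = s$tquyzzzqxuv  (last char: 'v')
  sorted[4] = tquyzzzqxuvs$  (last char: '$')
  sorted[5] = uvs$tquyzzzqx  (last char: 'x')
  sorted[6] = uyzzzqxuvs$tq  (last char: 'q')
  sorted[7] = vs$tquyzzzqxu  (last char: 'u')
  sorted[8] = xuvs$tquyzzzq  (last char: 'q')
  sorted[9] = yzzzqxuvs$tqu  (last char: 'u')
  sorted[10] = zqxuvs$tquyzz  (last char: 'z')
  sorted[11] = zzqxuvs$tquyz  (last char: 'z')
  sorted[12] = zzzqxuvs$tquy  (last char: 'y')
Last column: stzv$xququzzy
Original string S is at sorted index 4

Answer: stzv$xququzzy
4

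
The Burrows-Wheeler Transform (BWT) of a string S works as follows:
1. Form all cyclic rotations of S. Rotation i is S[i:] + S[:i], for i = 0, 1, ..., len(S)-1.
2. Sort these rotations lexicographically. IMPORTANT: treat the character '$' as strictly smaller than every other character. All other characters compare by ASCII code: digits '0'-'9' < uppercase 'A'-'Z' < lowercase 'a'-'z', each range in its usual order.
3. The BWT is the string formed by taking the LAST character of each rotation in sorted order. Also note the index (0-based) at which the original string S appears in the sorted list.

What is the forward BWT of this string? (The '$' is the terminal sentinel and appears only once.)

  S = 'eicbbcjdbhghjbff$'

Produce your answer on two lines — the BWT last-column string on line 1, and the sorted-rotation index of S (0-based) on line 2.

All 17 rotations (rotation i = S[i:]+S[:i]):
  rot[0] = eicbbcjdbhghjbff$
  rot[1] = icbbcjdbhghjbff$e
  rot[2] = cbbcjdbhghjbff$ei
  rot[3] = bbcjdbhghjbff$eic
  rot[4] = bcjdbhghjbff$eicb
  rot[5] = cjdbhghjbff$eicbb
  rot[6] = jdbhghjbff$eicbbc
  rot[7] = dbhghjbff$eicbbcj
  rot[8] = bhghjbff$eicbbcjd
  rot[9] = hghjbff$eicbbcjdb
  rot[10] = ghjbff$eicbbcjdbh
  rot[11] = hjbff$eicbbcjdbhg
  rot[12] = jbff$eicbbcjdbhgh
  rot[13] = bff$eicbbcjdbhghj
  rot[14] = ff$eicbbcjdbhghjb
  rot[15] = f$eicbbcjdbhghjbf
  rot[16] = $eicbbcjdbhghjbff
Sorted (with $ < everything):
  sorted[0] = $eicbbcjdbhghjbff  (last char: 'f')
  sorted[1] = bbcjdbhghjbff$eic  (last char: 'c')
  sorted[2] = bcjdbhghjbff$eicb  (last char: 'b')
  sorted[3] = bff$eicbbcjdbhghj  (last char: 'j')
  sorted[4] = bhghjbff$eicbbcjd  (last char: 'd')
  sorted[5] = cbbcjdbhghjbff$ei  (last char: 'i')
  sorted[6] = cjdbhghjbff$eicbb  (last char: 'b')
  sorted[7] = dbhghjbff$eicbbcj  (last char: 'j')
  sorted[8] = eicbbcjdbhghjbff$  (last char: '$')
  sorted[9] = f$eicbbcjdbhghjbf  (last char: 'f')
  sorted[10] = ff$eicbbcjdbhghjb  (last char: 'b')
  sorted[11] = ghjbff$eicbbcjdbh  (last char: 'h')
  sorted[12] = hghjbff$eicbbcjdb  (last char: 'b')
  sorted[13] = hjbff$eicbbcjdbhg  (last char: 'g')
  sorted[14] = icbbcjdbhghjbff$e  (last char: 'e')
  sorted[15] = jbff$eicbbcjdbhgh  (last char: 'h')
  sorted[16] = jdbhghjbff$eicbbc  (last char: 'c')
Last column: fcbjdibj$fbhbgehc
Original string S is at sorted index 8

Answer: fcbjdibj$fbhbgehc
8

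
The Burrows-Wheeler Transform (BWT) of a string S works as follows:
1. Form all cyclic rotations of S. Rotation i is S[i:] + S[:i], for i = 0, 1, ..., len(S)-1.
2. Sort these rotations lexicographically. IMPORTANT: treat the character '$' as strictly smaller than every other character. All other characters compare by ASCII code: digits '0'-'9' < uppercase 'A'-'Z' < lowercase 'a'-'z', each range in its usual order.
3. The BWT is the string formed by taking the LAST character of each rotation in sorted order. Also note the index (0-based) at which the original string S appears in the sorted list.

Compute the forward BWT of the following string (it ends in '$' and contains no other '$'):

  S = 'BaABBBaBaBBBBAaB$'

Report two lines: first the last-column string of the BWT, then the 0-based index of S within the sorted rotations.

Answer: BaBaBBBaAB$aBBABB
10

Derivation:
All 17 rotations (rotation i = S[i:]+S[:i]):
  rot[0] = BaABBBaBaBBBBAaB$
  rot[1] = aABBBaBaBBBBAaB$B
  rot[2] = ABBBaBaBBBBAaB$Ba
  rot[3] = BBBaBaBBBBAaB$BaA
  rot[4] = BBaBaBBBBAaB$BaAB
  rot[5] = BaBaBBBBAaB$BaABB
  rot[6] = aBaBBBBAaB$BaABBB
  rot[7] = BaBBBBAaB$BaABBBa
  rot[8] = aBBBBAaB$BaABBBaB
  rot[9] = BBBBAaB$BaABBBaBa
  rot[10] = BBBAaB$BaABBBaBaB
  rot[11] = BBAaB$BaABBBaBaBB
  rot[12] = BAaB$BaABBBaBaBBB
  rot[13] = AaB$BaABBBaBaBBBB
  rot[14] = aB$BaABBBaBaBBBBA
  rot[15] = B$BaABBBaBaBBBBAa
  rot[16] = $BaABBBaBaBBBBAaB
Sorted (with $ < everything):
  sorted[0] = $BaABBBaBaBBBBAaB  (last char: 'B')
  sorted[1] = ABBBaBaBBBBAaB$Ba  (last char: 'a')
  sorted[2] = AaB$BaABBBaBaBBBB  (last char: 'B')
  sorted[3] = B$BaABBBaBaBBBBAa  (last char: 'a')
  sorted[4] = BAaB$BaABBBaBaBBB  (last char: 'B')
  sorted[5] = BBAaB$BaABBBaBaBB  (last char: 'B')
  sorted[6] = BBBAaB$BaABBBaBaB  (last char: 'B')
  sorted[7] = BBBBAaB$BaABBBaBa  (last char: 'a')
  sorted[8] = BBBaBaBBBBAaB$BaA  (last char: 'A')
  sorted[9] = BBaBaBBBBAaB$BaAB  (last char: 'B')
  sorted[10] = BaABBBaBaBBBBAaB$  (last char: '$')
  sorted[11] = BaBBBBAaB$BaABBBa  (last char: 'a')
  sorted[12] = BaBaBBBBAaB$BaABB  (last char: 'B')
  sorted[13] = aABBBaBaBBBBAaB$B  (last char: 'B')
  sorted[14] = aB$BaABBBaBaBBBBA  (last char: 'A')
  sorted[15] = aBBBBAaB$BaABBBaB  (last char: 'B')
  sorted[16] = aBaBBBBAaB$BaABBB  (last char: 'B')
Last column: BaBaBBBaAB$aBBABB
Original string S is at sorted index 10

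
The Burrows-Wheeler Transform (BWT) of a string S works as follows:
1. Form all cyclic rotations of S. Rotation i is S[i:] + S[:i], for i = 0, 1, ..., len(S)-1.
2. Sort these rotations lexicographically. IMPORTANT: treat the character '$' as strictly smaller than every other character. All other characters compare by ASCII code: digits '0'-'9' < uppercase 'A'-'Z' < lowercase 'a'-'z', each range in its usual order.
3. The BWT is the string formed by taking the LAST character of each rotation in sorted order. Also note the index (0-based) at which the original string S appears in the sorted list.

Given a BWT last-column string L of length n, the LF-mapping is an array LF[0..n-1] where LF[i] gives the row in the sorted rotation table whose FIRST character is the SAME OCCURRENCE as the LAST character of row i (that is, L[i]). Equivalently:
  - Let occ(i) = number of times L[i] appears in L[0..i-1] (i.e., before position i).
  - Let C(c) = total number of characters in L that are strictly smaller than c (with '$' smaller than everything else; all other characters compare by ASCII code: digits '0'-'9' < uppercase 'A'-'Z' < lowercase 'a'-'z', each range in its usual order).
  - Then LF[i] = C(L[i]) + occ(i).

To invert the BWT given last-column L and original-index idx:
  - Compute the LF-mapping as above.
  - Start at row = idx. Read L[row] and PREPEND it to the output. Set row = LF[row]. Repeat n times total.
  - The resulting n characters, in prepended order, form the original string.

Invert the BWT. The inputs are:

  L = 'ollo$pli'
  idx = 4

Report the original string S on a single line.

Answer: lollipo$

Derivation:
LF mapping: 5 2 3 6 0 7 4 1
Walk LF starting at row 4, prepending L[row]:
  step 1: row=4, L[4]='$', prepend. Next row=LF[4]=0
  step 2: row=0, L[0]='o', prepend. Next row=LF[0]=5
  step 3: row=5, L[5]='p', prepend. Next row=LF[5]=7
  step 4: row=7, L[7]='i', prepend. Next row=LF[7]=1
  step 5: row=1, L[1]='l', prepend. Next row=LF[1]=2
  step 6: row=2, L[2]='l', prepend. Next row=LF[2]=3
  step 7: row=3, L[3]='o', prepend. Next row=LF[3]=6
  step 8: row=6, L[6]='l', prepend. Next row=LF[6]=4
Reversed output: lollipo$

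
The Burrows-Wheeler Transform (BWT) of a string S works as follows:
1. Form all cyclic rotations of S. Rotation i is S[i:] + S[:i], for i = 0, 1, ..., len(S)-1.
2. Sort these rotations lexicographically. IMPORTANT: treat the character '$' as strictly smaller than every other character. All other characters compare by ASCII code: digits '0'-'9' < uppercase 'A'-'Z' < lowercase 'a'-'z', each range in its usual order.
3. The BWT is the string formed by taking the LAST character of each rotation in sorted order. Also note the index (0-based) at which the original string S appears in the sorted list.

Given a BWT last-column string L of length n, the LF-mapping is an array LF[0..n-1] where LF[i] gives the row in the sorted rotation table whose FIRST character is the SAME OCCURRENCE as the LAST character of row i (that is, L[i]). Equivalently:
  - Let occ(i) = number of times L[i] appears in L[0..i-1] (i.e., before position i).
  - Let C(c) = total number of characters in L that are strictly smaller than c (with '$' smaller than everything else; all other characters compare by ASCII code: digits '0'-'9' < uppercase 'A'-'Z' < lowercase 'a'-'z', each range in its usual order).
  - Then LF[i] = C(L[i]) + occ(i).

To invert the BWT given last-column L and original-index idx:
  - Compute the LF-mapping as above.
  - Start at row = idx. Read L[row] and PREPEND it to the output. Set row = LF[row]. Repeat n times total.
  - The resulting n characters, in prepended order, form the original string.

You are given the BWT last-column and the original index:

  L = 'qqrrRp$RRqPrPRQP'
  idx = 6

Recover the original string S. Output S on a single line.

LF mapping: 10 11 13 14 5 9 0 6 7 12 1 15 2 8 4 3
Walk LF starting at row 6, prepending L[row]:
  step 1: row=6, L[6]='$', prepend. Next row=LF[6]=0
  step 2: row=0, L[0]='q', prepend. Next row=LF[0]=10
  step 3: row=10, L[10]='P', prepend. Next row=LF[10]=1
  step 4: row=1, L[1]='q', prepend. Next row=LF[1]=11
  step 5: row=11, L[11]='r', prepend. Next row=LF[11]=15
  step 6: row=15, L[15]='P', prepend. Next row=LF[15]=3
  step 7: row=3, L[3]='r', prepend. Next row=LF[3]=14
  step 8: row=14, L[14]='Q', prepend. Next row=LF[14]=4
  step 9: row=4, L[4]='R', prepend. Next row=LF[4]=5
  step 10: row=5, L[5]='p', prepend. Next row=LF[5]=9
  step 11: row=9, L[9]='q', prepend. Next row=LF[9]=12
  step 12: row=12, L[12]='P', prepend. Next row=LF[12]=2
  step 13: row=2, L[2]='r', prepend. Next row=LF[2]=13
  step 14: row=13, L[13]='R', prepend. Next row=LF[13]=8
  step 15: row=8, L[8]='R', prepend. Next row=LF[8]=7
  step 16: row=7, L[7]='R', prepend. Next row=LF[7]=6
Reversed output: RRRrPqpRQrPrqPq$

Answer: RRRrPqpRQrPrqPq$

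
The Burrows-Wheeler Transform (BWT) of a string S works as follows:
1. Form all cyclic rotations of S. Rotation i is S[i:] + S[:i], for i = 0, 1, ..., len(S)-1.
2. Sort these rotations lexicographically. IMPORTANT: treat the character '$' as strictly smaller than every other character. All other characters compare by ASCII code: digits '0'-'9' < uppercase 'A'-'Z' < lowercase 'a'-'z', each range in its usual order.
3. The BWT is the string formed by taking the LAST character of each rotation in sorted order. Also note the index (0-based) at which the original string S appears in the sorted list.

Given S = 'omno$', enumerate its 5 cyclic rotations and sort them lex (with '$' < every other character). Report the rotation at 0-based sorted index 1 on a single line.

Answer: mno$o

Derivation:
All 5 rotations (rotation i = S[i:]+S[:i]):
  rot[0] = omno$
  rot[1] = mno$o
  rot[2] = no$om
  rot[3] = o$omn
  rot[4] = $omno
Sorted (with $ < everything):
  sorted[0] = $omno
  sorted[1] = mno$o
  sorted[2] = no$om
  sorted[3] = o$omn
  sorted[4] = omno$
sorted[1] = mno$o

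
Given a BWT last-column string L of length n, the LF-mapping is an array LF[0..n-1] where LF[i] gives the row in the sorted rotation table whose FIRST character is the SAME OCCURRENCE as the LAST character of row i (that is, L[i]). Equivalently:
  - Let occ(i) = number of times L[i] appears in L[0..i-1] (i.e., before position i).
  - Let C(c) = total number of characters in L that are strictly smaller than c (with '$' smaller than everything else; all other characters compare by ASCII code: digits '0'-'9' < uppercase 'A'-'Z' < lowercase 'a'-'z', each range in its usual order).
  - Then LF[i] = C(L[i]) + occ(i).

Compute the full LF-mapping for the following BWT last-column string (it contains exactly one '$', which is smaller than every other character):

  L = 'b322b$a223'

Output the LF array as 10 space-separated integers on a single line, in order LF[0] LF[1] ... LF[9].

Char counts: '$':1, '2':4, '3':2, 'a':1, 'b':2
C (first-col start): C('$')=0, C('2')=1, C('3')=5, C('a')=7, C('b')=8
L[0]='b': occ=0, LF[0]=C('b')+0=8+0=8
L[1]='3': occ=0, LF[1]=C('3')+0=5+0=5
L[2]='2': occ=0, LF[2]=C('2')+0=1+0=1
L[3]='2': occ=1, LF[3]=C('2')+1=1+1=2
L[4]='b': occ=1, LF[4]=C('b')+1=8+1=9
L[5]='$': occ=0, LF[5]=C('$')+0=0+0=0
L[6]='a': occ=0, LF[6]=C('a')+0=7+0=7
L[7]='2': occ=2, LF[7]=C('2')+2=1+2=3
L[8]='2': occ=3, LF[8]=C('2')+3=1+3=4
L[9]='3': occ=1, LF[9]=C('3')+1=5+1=6

Answer: 8 5 1 2 9 0 7 3 4 6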